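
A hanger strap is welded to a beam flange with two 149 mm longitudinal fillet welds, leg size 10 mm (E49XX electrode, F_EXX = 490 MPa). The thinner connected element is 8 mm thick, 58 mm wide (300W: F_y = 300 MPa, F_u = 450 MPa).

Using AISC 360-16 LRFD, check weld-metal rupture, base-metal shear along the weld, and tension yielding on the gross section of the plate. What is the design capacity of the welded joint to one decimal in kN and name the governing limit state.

Weld metal: throat = 0.707×10 = 7.07 mm, L = 2×149 = 298 mm. φR_n = 0.75 × 0.6 × 490 × 7.07 × 298 = 464.6 kN.
Base metal shear (8 mm plate): yield φR_n = 1.0×0.6×300×8×298 = 429.1 kN; rupture φR_n = 0.75×0.6×450×8×298 = 482.8 kN; take 429.1 kN (yield).
Tension yield (gross): A_g = 58×8 = 464 mm². φR_n = 0.90 × 300 × 464 = 125.3 kN.
Governing: min(464.6, 429.1, 125.3) = 125.3 kN → gross-section yield.

125.3 kN (gross-section yield governs)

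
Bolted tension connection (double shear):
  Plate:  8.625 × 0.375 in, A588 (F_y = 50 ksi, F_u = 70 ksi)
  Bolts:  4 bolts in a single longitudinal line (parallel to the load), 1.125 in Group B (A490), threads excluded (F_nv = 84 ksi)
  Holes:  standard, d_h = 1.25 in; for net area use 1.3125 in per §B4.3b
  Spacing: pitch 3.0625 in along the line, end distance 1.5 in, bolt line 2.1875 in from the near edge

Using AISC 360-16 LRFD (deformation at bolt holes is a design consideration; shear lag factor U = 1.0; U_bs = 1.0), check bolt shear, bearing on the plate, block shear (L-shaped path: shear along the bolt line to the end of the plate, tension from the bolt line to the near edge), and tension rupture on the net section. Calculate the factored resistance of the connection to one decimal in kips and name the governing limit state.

Bolt shear: A_b = π(1.125)²/4 = 0.99402 in². φR_n = 0.75 × 84 × 0.99402 × 4 × 2 = 501.0 kips.
Bearing (0.375 in plate, F_u = 70 ksi): end bolts L_c = 1.5 − 1.25/2 = 0.875, R_n = min(1.2×0.875×0.375×70, 2.4×1.125×0.375×70) = 27.563 kips/bolt; interior L_c = 3.0625 − 1.25 = 1.8125, R_n = 57.094 kips/bolt. φR_n = 0.75 × (1×27.563 + 3×57.094) = 149.1 kips.
Block shear: shear path 1×[1.5+3×3.0625] = 1×10.6875 in, A_gv = 4.0078, A_nv = 1×(10.6875 − 3.5×1.3125)×0.375 = 2.2852 in²; tension to near edge: (2.1875 − 0.5×1.3125)×0.375 = 0.57422 in². R_n = min(0.6×70×2.2852, 0.6×50×4.0078) + 1.0×70×0.57422 = min(95.978, 120.23) + 40.195 = 136.17 kips. φR_n = 0.75 × 136.17 = 102.1 kips.
Tension rupture (net): A_n = (8.625 − 1×1.3125)×0.375 = 2.7422 in² (U = 1.0, A_e = A_n). φR_n = 0.75 × 70 × 2.7422 = 144.0 kips.
Governing: min(501.0, 149.1, 102.1, 144.0) = 102.1 kips → block shear.

102.1 kips (block shear governs)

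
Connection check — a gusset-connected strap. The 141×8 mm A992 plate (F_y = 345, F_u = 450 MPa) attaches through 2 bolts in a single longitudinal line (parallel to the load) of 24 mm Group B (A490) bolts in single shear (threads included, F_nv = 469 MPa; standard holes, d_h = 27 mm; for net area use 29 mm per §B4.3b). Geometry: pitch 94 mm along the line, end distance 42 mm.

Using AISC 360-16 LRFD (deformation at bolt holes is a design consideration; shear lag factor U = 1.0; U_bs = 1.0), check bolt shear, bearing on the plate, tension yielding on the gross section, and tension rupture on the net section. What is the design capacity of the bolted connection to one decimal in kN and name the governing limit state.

247.9 kN (bearing governs)

Bolt shear: A_b = π(24)²/4 = 452.39 mm². φR_n = 0.75 × 469 × 452.39 × 2 × 1 = 318.3 kN.
Bearing (8 mm plate, F_u = 450 MPa): end bolts L_c = 42 − 27/2 = 28.5, R_n = min(1.2×28.5×8×450, 2.4×24×8×450) = 123.12 kN/bolt; interior L_c = 94 − 27 = 67, R_n = 207.36 kN/bolt. φR_n = 0.75 × (1×123.12 + 1×207.36) = 247.9 kN.
Tension yield (gross): A_g = 141×8 = 1128 mm². φR_n = 0.90 × 345 × 1128 = 350.2 kN.
Tension rupture (net): A_n = (141 − 1×29)×8 = 896 mm² (U = 1.0, A_e = A_n). φR_n = 0.75 × 450 × 896 = 302.4 kN.
Governing: min(318.3, 247.9, 350.2, 302.4) = 247.9 kN → bearing.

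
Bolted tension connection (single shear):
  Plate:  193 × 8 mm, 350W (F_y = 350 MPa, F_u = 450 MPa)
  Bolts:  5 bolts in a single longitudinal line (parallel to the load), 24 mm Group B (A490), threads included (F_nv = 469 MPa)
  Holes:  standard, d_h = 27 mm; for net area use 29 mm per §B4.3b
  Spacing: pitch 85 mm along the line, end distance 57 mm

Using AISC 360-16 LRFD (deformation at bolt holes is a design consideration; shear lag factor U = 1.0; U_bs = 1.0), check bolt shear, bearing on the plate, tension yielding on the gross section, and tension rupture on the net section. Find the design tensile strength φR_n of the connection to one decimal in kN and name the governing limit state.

Bolt shear: A_b = π(24)²/4 = 452.39 mm². φR_n = 0.75 × 469 × 452.39 × 5 × 1 = 795.6 kN.
Bearing (8 mm plate, F_u = 450 MPa): end bolts L_c = 57 − 27/2 = 43.5, R_n = min(1.2×43.5×8×450, 2.4×24×8×450) = 187.92 kN/bolt; interior L_c = 85 − 27 = 58, R_n = 207.36 kN/bolt. φR_n = 0.75 × (1×187.92 + 4×207.36) = 763.0 kN.
Tension yield (gross): A_g = 193×8 = 1544 mm². φR_n = 0.90 × 350 × 1544 = 486.4 kN.
Tension rupture (net): A_n = (193 − 1×29)×8 = 1312 mm² (U = 1.0, A_e = A_n). φR_n = 0.75 × 450 × 1312 = 442.8 kN.
Governing: min(795.6, 763.0, 486.4, 442.8) = 442.8 kN → net-section rupture.

442.8 kN (net-section rupture governs)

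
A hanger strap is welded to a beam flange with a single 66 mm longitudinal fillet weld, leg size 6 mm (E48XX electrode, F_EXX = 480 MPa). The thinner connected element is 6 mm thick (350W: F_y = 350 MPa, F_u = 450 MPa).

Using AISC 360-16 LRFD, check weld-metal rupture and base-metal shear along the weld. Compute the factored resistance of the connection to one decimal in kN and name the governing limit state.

60.5 kN (weld metal governs)

Weld metal: throat = 0.707×6 = 4.242 mm, L = 66 mm. φR_n = 0.75 × 0.6 × 480 × 4.242 × 66 = 60.5 kN.
Base metal shear (6 mm plate): yield φR_n = 1.0×0.6×350×6×66 = 83.2 kN; rupture φR_n = 0.75×0.6×450×6×66 = 80.2 kN; take 80.2 kN (rupture).
Governing: min(60.5, 80.2) = 60.5 kN → weld metal.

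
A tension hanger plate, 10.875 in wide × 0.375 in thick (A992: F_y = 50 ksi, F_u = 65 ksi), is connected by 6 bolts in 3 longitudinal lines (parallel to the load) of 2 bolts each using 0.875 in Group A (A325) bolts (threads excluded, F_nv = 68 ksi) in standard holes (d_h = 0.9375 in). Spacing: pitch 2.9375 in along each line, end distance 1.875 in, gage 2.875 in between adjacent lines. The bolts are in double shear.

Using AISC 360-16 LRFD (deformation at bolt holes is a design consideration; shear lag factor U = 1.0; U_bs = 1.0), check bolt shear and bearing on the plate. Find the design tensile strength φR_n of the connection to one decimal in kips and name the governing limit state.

Bolt shear: A_b = π(0.875)²/4 = 0.60132 in². φR_n = 0.75 × 68 × 0.60132 × 6 × 2 = 368.0 kips.
Bearing (0.375 in plate, F_u = 65 ksi): end bolts L_c = 1.875 − 0.9375/2 = 1.40625, R_n = min(1.2×1.40625×0.375×65, 2.4×0.875×0.375×65) = 41.133 kips/bolt; interior L_c = 2.9375 − 0.9375 = 2, R_n = 51.188 kips/bolt. φR_n = 0.75 × (3×41.133 + 3×51.188) = 207.7 kips.
Governing: min(368.0, 207.7) = 207.7 kips → bearing.

207.7 kips (bearing governs)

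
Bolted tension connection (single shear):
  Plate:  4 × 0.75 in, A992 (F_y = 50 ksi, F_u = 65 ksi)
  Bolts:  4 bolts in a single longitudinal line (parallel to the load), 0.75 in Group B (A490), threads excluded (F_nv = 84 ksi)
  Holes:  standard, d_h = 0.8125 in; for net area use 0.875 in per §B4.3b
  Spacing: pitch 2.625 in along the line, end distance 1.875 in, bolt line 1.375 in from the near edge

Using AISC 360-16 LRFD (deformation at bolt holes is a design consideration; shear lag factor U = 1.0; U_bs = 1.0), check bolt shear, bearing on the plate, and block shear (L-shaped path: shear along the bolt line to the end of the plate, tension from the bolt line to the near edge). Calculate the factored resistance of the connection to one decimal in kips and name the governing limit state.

Bolt shear: A_b = π(0.75)²/4 = 0.44179 in². φR_n = 0.75 × 84 × 0.44179 × 4 × 1 = 111.3 kips.
Bearing (0.75 in plate, F_u = 65 ksi): end bolts L_c = 1.875 − 0.8125/2 = 1.46875, R_n = min(1.2×1.46875×0.75×65, 2.4×0.75×0.75×65) = 85.922 kips/bolt; interior L_c = 2.625 − 0.8125 = 1.8125, R_n = 87.75 kips/bolt. φR_n = 0.75 × (1×85.922 + 3×87.75) = 261.9 kips.
Block shear: shear path 1×[1.875+3×2.625] = 1×9.75 in, A_gv = 7.3125, A_nv = 1×(9.75 − 3.5×0.875)×0.75 = 5.0156 in²; tension to near edge: (1.375 − 0.5×0.875)×0.75 = 0.70313 in². R_n = min(0.6×65×5.0156, 0.6×50×7.3125) + 1.0×65×0.70313 = min(195.61, 219.38) + 45.703 = 241.31 kips. φR_n = 0.75 × 241.31 = 181.0 kips.
Governing: min(111.3, 261.9, 181.0) = 111.3 kips → bolt shear.

111.3 kips (bolt shear governs)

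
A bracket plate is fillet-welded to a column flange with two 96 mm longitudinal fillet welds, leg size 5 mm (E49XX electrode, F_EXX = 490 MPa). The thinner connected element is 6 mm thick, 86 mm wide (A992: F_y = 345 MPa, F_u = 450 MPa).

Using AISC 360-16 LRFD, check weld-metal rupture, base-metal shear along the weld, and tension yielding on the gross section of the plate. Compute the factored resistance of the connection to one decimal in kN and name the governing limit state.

Weld metal: throat = 0.707×5 = 3.535 mm, L = 2×96 = 192 mm. φR_n = 0.75 × 0.6 × 490 × 3.535 × 192 = 149.7 kN.
Base metal shear (6 mm plate): yield φR_n = 1.0×0.6×345×6×192 = 238.5 kN; rupture φR_n = 0.75×0.6×450×6×192 = 233.3 kN; take 233.3 kN (rupture).
Tension yield (gross): A_g = 86×6 = 516 mm². φR_n = 0.90 × 345 × 516 = 160.2 kN.
Governing: min(149.7, 233.3, 160.2) = 149.7 kN → weld metal.

149.7 kN (weld metal governs)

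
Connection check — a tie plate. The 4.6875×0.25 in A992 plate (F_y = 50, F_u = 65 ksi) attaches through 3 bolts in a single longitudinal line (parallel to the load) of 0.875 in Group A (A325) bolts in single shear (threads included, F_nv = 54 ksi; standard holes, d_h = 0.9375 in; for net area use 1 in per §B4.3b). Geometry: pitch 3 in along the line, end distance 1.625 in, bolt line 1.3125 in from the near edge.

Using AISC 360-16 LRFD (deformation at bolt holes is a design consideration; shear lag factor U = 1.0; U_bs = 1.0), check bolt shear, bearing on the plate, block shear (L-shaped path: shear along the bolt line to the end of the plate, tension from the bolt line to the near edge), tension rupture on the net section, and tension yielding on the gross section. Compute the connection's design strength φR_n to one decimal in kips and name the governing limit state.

44.9 kips (net-section rupture governs)

Bolt shear: A_b = π(0.875)²/4 = 0.60132 in². φR_n = 0.75 × 54 × 0.60132 × 3 × 1 = 73.1 kips.
Bearing (0.25 in plate, F_u = 65 ksi): end bolts L_c = 1.625 − 0.9375/2 = 1.15625, R_n = min(1.2×1.15625×0.25×65, 2.4×0.875×0.25×65) = 22.547 kips/bolt; interior L_c = 3 − 0.9375 = 2.0625, R_n = 34.125 kips/bolt. φR_n = 0.75 × (1×22.547 + 2×34.125) = 68.1 kips.
Block shear: shear path 1×[1.625+2×3] = 1×7.625 in, A_gv = 1.9063, A_nv = 1×(7.625 − 2.5×1)×0.25 = 1.2813 in²; tension to near edge: (1.3125 − 0.5×1)×0.25 = 0.20313 in². R_n = min(0.6×65×1.2813, 0.6×50×1.9063) + 1.0×65×0.20313 = min(49.971, 57.189) + 13.203 = 63.174 kips. φR_n = 0.75 × 63.174 = 47.4 kips.
Tension rupture (net): A_n = (4.6875 − 1×1)×0.25 = 0.92188 in² (U = 1.0, A_e = A_n). φR_n = 0.75 × 65 × 0.92188 = 44.9 kips.
Tension yield (gross): A_g = 4.6875×0.25 = 1.1719 in². φR_n = 0.90 × 50 × 1.1719 = 52.7 kips.
Governing: min(73.1, 68.1, 47.4, 44.9, 52.7) = 44.9 kips → net-section rupture.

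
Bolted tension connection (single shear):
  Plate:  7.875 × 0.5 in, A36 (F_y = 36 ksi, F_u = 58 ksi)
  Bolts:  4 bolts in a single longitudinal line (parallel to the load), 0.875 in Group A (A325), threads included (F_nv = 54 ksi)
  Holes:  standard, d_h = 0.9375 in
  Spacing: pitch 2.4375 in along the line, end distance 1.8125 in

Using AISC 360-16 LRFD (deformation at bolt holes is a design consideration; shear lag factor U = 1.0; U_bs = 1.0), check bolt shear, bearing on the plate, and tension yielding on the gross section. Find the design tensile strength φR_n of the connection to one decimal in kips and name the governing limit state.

97.4 kips (bolt shear governs)

Bolt shear: A_b = π(0.875)²/4 = 0.60132 in². φR_n = 0.75 × 54 × 0.60132 × 4 × 1 = 97.4 kips.
Bearing (0.5 in plate, F_u = 58 ksi): end bolts L_c = 1.8125 − 0.9375/2 = 1.34375, R_n = min(1.2×1.34375×0.5×58, 2.4×0.875×0.5×58) = 46.763 kips/bolt; interior L_c = 2.4375 − 0.9375 = 1.5, R_n = 52.2 kips/bolt. φR_n = 0.75 × (1×46.763 + 3×52.2) = 152.5 kips.
Tension yield (gross): A_g = 7.875×0.5 = 3.9375 in². φR_n = 0.90 × 36 × 3.9375 = 127.6 kips.
Governing: min(97.4, 152.5, 127.6) = 97.4 kips → bolt shear.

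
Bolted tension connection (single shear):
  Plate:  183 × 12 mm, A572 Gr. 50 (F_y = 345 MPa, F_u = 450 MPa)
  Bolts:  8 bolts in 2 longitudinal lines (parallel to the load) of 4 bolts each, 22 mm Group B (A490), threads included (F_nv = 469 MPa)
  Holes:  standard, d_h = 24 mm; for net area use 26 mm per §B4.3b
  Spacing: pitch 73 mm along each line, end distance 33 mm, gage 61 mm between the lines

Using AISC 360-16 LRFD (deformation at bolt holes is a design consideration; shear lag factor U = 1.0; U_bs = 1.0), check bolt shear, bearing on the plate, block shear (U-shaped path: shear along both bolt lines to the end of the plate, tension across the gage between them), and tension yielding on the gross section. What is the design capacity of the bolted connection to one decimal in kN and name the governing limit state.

681.9 kN (gross-section yield governs)

Bolt shear: A_b = π(22)²/4 = 380.13 mm². φR_n = 0.75 × 469 × 380.13 × 8 × 1 = 1069.7 kN.
Bearing (12 mm plate, F_u = 450 MPa): end bolts L_c = 33 − 24/2 = 21, R_n = min(1.2×21×12×450, 2.4×22×12×450) = 136.08 kN/bolt; interior L_c = 73 − 24 = 49, R_n = 285.12 kN/bolt. φR_n = 0.75 × (2×136.08 + 6×285.12) = 1487.2 kN.
Block shear: shear path 2×[33+3×73] = 2×252 mm, A_gv = 6048, A_nv = 2×(252 − 3.5×26)×12 = 3864 mm²; tension across gage: (61 − 1×26)×12 = 420 mm². R_n = min(0.6×450×3864, 0.6×345×6048) + 1.0×450×420 = min(1043.3, 1251.9) + 189 = 1232.3 kN. φR_n = 0.75 × 1232.3 = 924.2 kN.
Tension yield (gross): A_g = 183×12 = 2196 mm². φR_n = 0.90 × 345 × 2196 = 681.9 kN.
Governing: min(1069.7, 1487.2, 924.2, 681.9) = 681.9 kN → gross-section yield.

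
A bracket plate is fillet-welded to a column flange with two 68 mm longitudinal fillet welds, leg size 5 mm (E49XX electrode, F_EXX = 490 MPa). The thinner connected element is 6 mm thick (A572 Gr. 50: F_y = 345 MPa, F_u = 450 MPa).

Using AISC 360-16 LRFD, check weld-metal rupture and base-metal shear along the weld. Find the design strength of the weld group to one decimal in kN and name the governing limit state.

106.0 kN (weld metal governs)

Weld metal: throat = 0.707×5 = 3.535 mm, L = 2×68 = 136 mm. φR_n = 0.75 × 0.6 × 490 × 3.535 × 136 = 106.0 kN.
Base metal shear (6 mm plate): yield φR_n = 1.0×0.6×345×6×136 = 168.9 kN; rupture φR_n = 0.75×0.6×450×6×136 = 165.2 kN; take 165.2 kN (rupture).
Governing: min(106.0, 165.2) = 106.0 kN → weld metal.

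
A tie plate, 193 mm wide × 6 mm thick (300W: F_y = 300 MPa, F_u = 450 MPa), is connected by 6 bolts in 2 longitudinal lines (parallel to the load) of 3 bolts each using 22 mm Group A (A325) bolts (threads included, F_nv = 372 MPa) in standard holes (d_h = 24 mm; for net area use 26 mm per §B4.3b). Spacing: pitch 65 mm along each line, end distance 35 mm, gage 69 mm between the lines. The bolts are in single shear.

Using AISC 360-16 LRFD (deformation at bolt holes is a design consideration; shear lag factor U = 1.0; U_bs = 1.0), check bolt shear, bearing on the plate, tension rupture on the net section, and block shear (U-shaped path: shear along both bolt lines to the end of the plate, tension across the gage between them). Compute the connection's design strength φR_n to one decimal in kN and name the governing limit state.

Bolt shear: A_b = π(22)²/4 = 380.13 mm². φR_n = 0.75 × 372 × 380.13 × 6 × 1 = 636.3 kN.
Bearing (6 mm plate, F_u = 450 MPa): end bolts L_c = 35 − 24/2 = 23, R_n = min(1.2×23×6×450, 2.4×22×6×450) = 74.52 kN/bolt; interior L_c = 65 − 24 = 41, R_n = 132.84 kN/bolt. φR_n = 0.75 × (2×74.52 + 4×132.84) = 510.3 kN.
Tension rupture (net): A_n = (193 − 2×26)×6 = 846 mm² (U = 1.0, A_e = A_n). φR_n = 0.75 × 450 × 846 = 285.5 kN.
Block shear: shear path 2×[35+2×65] = 2×165 mm, A_gv = 1980, A_nv = 2×(165 − 2.5×26)×6 = 1200 mm²; tension across gage: (69 − 1×26)×6 = 258 mm². R_n = min(0.6×450×1200, 0.6×300×1980) + 1.0×450×258 = min(324, 356.4) + 116.1 = 440.1 kN. φR_n = 0.75 × 440.1 = 330.1 kN.
Governing: min(636.3, 510.3, 285.5, 330.1) = 285.5 kN → net-section rupture.

285.5 kN (net-section rupture governs)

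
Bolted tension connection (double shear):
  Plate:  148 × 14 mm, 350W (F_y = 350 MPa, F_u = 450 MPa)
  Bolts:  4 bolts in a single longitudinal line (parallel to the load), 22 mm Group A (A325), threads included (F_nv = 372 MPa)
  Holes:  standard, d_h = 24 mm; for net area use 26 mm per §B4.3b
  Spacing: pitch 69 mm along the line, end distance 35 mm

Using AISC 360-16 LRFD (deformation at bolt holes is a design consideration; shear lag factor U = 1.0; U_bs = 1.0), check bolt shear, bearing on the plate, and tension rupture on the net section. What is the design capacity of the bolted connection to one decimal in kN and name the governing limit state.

Bolt shear: A_b = π(22)²/4 = 380.13 mm². φR_n = 0.75 × 372 × 380.13 × 4 × 2 = 848.5 kN.
Bearing (14 mm plate, F_u = 450 MPa): end bolts L_c = 35 − 24/2 = 23, R_n = min(1.2×23×14×450, 2.4×22×14×450) = 173.88 kN/bolt; interior L_c = 69 − 24 = 45, R_n = 332.64 kN/bolt. φR_n = 0.75 × (1×173.88 + 3×332.64) = 878.9 kN.
Tension rupture (net): A_n = (148 − 1×26)×14 = 1708 mm² (U = 1.0, A_e = A_n). φR_n = 0.75 × 450 × 1708 = 576.5 kN.
Governing: min(848.5, 878.9, 576.5) = 576.5 kN → net-section rupture.

576.5 kN (net-section rupture governs)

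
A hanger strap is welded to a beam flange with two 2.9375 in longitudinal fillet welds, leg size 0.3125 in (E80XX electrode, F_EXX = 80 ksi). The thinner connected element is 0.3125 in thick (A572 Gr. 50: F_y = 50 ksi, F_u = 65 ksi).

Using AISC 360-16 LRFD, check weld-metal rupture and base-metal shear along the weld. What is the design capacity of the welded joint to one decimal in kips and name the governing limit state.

46.7 kips (weld metal governs)

Weld metal: throat = 0.707×0.3125 = 0.22094 in, L = 2×2.9375 = 5.875 in. φR_n = 0.75 × 0.6 × 80 × 0.22094 × 5.875 = 46.7 kips.
Base metal shear (0.3125 in plate): yield φR_n = 1.0×0.6×50×0.3125×5.875 = 55.1 kips; rupture φR_n = 0.75×0.6×65×0.3125×5.875 = 53.7 kips; take 53.7 kips (rupture).
Governing: min(46.7, 53.7) = 46.7 kips → weld metal.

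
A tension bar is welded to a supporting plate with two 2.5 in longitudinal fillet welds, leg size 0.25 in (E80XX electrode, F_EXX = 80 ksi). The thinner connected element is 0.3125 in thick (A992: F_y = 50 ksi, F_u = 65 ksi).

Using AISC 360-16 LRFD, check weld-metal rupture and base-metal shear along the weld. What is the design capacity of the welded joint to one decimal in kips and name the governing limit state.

Weld metal: throat = 0.707×0.25 = 0.17675 in, L = 2×2.5 = 5 in. φR_n = 0.75 × 0.6 × 80 × 0.17675 × 5 = 31.8 kips.
Base metal shear (0.3125 in plate): yield φR_n = 1.0×0.6×50×0.3125×5 = 46.9 kips; rupture φR_n = 0.75×0.6×65×0.3125×5 = 45.7 kips; take 45.7 kips (rupture).
Governing: min(31.8, 45.7) = 31.8 kips → weld metal.

31.8 kips (weld metal governs)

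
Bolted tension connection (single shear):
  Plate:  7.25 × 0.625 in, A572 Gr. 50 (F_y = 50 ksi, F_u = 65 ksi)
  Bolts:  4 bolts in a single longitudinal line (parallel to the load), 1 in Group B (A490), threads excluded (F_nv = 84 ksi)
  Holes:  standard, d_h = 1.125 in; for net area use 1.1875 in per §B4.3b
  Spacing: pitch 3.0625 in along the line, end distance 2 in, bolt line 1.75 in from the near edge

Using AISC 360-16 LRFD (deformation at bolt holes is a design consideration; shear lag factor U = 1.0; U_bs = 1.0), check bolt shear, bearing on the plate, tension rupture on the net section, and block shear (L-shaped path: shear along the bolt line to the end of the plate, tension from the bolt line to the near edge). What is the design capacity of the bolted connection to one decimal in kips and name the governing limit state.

Bolt shear: A_b = π(1)²/4 = 0.7854 in². φR_n = 0.75 × 84 × 0.7854 × 4 × 1 = 197.9 kips.
Bearing (0.625 in plate, F_u = 65 ksi): end bolts L_c = 2 − 1.125/2 = 1.4375, R_n = min(1.2×1.4375×0.625×65, 2.4×1×0.625×65) = 70.078 kips/bolt; interior L_c = 3.0625 − 1.125 = 1.9375, R_n = 94.453 kips/bolt. φR_n = 0.75 × (1×70.078 + 3×94.453) = 265.1 kips.
Tension rupture (net): A_n = (7.25 − 1×1.1875)×0.625 = 3.7891 in² (U = 1.0, A_e = A_n). φR_n = 0.75 × 65 × 3.7891 = 184.7 kips.
Block shear: shear path 1×[2+3×3.0625] = 1×11.1875 in, A_gv = 6.9922, A_nv = 1×(11.1875 − 3.5×1.1875)×0.625 = 4.3945 in²; tension to near edge: (1.75 − 0.5×1.1875)×0.625 = 0.72266 in². R_n = min(0.6×65×4.3945, 0.6×50×6.9922) + 1.0×65×0.72266 = min(171.39, 209.77) + 46.973 = 218.36 kips. φR_n = 0.75 × 218.36 = 163.8 kips.
Governing: min(197.9, 265.1, 184.7, 163.8) = 163.8 kips → block shear.

163.8 kips (block shear governs)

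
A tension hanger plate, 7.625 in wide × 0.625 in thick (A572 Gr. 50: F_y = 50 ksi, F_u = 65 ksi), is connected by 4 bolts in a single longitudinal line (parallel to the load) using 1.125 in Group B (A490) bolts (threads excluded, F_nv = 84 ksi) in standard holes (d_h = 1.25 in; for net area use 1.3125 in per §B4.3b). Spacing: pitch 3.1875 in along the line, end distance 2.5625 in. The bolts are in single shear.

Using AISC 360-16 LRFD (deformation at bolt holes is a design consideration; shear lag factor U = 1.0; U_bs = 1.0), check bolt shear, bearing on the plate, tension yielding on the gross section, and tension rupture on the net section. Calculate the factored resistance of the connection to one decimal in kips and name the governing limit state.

192.3 kips (net-section rupture governs)

Bolt shear: A_b = π(1.125)²/4 = 0.99402 in². φR_n = 0.75 × 84 × 0.99402 × 4 × 1 = 250.5 kips.
Bearing (0.625 in plate, F_u = 65 ksi): end bolts L_c = 2.5625 − 1.25/2 = 1.9375, R_n = min(1.2×1.9375×0.625×65, 2.4×1.125×0.625×65) = 94.453 kips/bolt; interior L_c = 3.1875 − 1.25 = 1.9375, R_n = 94.453 kips/bolt. φR_n = 0.75 × (1×94.453 + 3×94.453) = 283.4 kips.
Tension yield (gross): A_g = 7.625×0.625 = 4.7656 in². φR_n = 0.90 × 50 × 4.7656 = 214.5 kips.
Tension rupture (net): A_n = (7.625 − 1×1.3125)×0.625 = 3.9453 in² (U = 1.0, A_e = A_n). φR_n = 0.75 × 65 × 3.9453 = 192.3 kips.
Governing: min(250.5, 283.4, 214.5, 192.3) = 192.3 kips → net-section rupture.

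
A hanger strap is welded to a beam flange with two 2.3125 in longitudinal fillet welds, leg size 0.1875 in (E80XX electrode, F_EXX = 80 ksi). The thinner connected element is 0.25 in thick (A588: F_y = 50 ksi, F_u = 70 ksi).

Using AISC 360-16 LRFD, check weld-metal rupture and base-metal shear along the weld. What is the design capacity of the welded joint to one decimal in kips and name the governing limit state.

Weld metal: throat = 0.707×0.1875 = 0.13256 in, L = 2×2.3125 = 4.625 in. φR_n = 0.75 × 0.6 × 80 × 0.13256 × 4.625 = 22.1 kips.
Base metal shear (0.25 in plate): yield φR_n = 1.0×0.6×50×0.25×4.625 = 34.7 kips; rupture φR_n = 0.75×0.6×70×0.25×4.625 = 36.4 kips; take 34.7 kips (yield).
Governing: min(22.1, 34.7) = 22.1 kips → weld metal.

22.1 kips (weld metal governs)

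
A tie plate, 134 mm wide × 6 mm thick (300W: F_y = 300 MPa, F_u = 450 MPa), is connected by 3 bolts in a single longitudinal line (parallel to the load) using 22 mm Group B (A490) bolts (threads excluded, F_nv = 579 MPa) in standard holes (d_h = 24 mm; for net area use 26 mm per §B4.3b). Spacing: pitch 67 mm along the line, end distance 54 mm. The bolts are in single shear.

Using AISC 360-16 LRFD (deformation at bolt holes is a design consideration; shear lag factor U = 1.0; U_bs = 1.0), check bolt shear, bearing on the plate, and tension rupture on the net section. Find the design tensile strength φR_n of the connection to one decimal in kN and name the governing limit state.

Bolt shear: A_b = π(22)²/4 = 380.13 mm². φR_n = 0.75 × 579 × 380.13 × 3 × 1 = 495.2 kN.
Bearing (6 mm plate, F_u = 450 MPa): end bolts L_c = 54 − 24/2 = 42, R_n = min(1.2×42×6×450, 2.4×22×6×450) = 136.08 kN/bolt; interior L_c = 67 − 24 = 43, R_n = 139.32 kN/bolt. φR_n = 0.75 × (1×136.08 + 2×139.32) = 311.0 kN.
Tension rupture (net): A_n = (134 − 1×26)×6 = 648 mm² (U = 1.0, A_e = A_n). φR_n = 0.75 × 450 × 648 = 218.7 kN.
Governing: min(495.2, 311.0, 218.7) = 218.7 kN → net-section rupture.

218.7 kN (net-section rupture governs)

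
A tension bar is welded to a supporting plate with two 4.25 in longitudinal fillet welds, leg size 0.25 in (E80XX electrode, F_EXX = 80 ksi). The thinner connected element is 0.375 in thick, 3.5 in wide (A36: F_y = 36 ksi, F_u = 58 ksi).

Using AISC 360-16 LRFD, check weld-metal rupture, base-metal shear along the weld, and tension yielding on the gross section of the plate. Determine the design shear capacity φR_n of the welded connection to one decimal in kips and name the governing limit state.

Weld metal: throat = 0.707×0.25 = 0.17675 in, L = 2×4.25 = 8.5 in. φR_n = 0.75 × 0.6 × 80 × 0.17675 × 8.5 = 54.1 kips.
Base metal shear (0.375 in plate): yield φR_n = 1.0×0.6×36×0.375×8.5 = 68.9 kips; rupture φR_n = 0.75×0.6×58×0.375×8.5 = 83.2 kips; take 68.9 kips (yield).
Tension yield (gross): A_g = 3.5×0.375 = 1.3125 in². φR_n = 0.90 × 36 × 1.3125 = 42.5 kips.
Governing: min(54.1, 68.9, 42.5) = 42.5 kips → gross-section yield.

42.5 kips (gross-section yield governs)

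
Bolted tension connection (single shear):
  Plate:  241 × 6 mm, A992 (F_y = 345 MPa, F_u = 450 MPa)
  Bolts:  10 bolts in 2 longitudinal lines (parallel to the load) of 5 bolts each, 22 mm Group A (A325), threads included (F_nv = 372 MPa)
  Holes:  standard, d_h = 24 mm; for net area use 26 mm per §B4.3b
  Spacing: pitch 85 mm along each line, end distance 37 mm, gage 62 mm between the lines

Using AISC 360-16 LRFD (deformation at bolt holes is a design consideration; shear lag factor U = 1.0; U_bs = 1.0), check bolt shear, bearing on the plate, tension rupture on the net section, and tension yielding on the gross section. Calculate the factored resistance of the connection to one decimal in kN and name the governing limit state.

Bolt shear: A_b = π(22)²/4 = 380.13 mm². φR_n = 0.75 × 372 × 380.13 × 10 × 1 = 1060.6 kN.
Bearing (6 mm plate, F_u = 450 MPa): end bolts L_c = 37 − 24/2 = 25, R_n = min(1.2×25×6×450, 2.4×22×6×450) = 81 kN/bolt; interior L_c = 85 − 24 = 61, R_n = 142.56 kN/bolt. φR_n = 0.75 × (2×81 + 8×142.56) = 976.9 kN.
Tension rupture (net): A_n = (241 − 2×26)×6 = 1134 mm² (U = 1.0, A_e = A_n). φR_n = 0.75 × 450 × 1134 = 382.7 kN.
Tension yield (gross): A_g = 241×6 = 1446 mm². φR_n = 0.90 × 345 × 1446 = 449.0 kN.
Governing: min(1060.6, 976.9, 382.7, 449.0) = 382.7 kN → net-section rupture.

382.7 kN (net-section rupture governs)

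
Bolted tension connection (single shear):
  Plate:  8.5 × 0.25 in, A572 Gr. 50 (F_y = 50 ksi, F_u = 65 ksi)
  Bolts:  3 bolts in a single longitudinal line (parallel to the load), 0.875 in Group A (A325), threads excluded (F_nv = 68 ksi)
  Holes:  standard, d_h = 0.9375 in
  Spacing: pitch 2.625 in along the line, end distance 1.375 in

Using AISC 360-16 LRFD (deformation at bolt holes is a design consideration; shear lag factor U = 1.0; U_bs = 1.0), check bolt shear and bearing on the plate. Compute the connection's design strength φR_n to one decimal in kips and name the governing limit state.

Bolt shear: A_b = π(0.875)²/4 = 0.60132 in². φR_n = 0.75 × 68 × 0.60132 × 3 × 1 = 92.0 kips.
Bearing (0.25 in plate, F_u = 65 ksi): end bolts L_c = 1.375 − 0.9375/2 = 0.90625, R_n = min(1.2×0.90625×0.25×65, 2.4×0.875×0.25×65) = 17.672 kips/bolt; interior L_c = 2.625 − 0.9375 = 1.6875, R_n = 32.906 kips/bolt. φR_n = 0.75 × (1×17.672 + 2×32.906) = 62.6 kips.
Governing: min(92.0, 62.6) = 62.6 kips → bearing.

62.6 kips (bearing governs)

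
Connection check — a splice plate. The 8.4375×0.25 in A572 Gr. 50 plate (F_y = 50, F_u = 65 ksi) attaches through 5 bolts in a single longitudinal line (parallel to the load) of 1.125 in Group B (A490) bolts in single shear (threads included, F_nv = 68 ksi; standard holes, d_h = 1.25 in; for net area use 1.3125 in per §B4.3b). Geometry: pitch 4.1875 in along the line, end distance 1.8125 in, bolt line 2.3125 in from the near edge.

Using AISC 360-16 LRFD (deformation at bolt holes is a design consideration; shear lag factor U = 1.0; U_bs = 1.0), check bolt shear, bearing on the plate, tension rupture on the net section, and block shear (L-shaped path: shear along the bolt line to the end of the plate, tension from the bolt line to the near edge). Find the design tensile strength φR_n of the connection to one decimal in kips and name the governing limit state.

Bolt shear: A_b = π(1.125)²/4 = 0.99402 in². φR_n = 0.75 × 68 × 0.99402 × 5 × 1 = 253.5 kips.
Bearing (0.25 in plate, F_u = 65 ksi): end bolts L_c = 1.8125 − 1.25/2 = 1.1875, R_n = min(1.2×1.1875×0.25×65, 2.4×1.125×0.25×65) = 23.156 kips/bolt; interior L_c = 4.1875 − 1.25 = 2.9375, R_n = 43.875 kips/bolt. φR_n = 0.75 × (1×23.156 + 4×43.875) = 149.0 kips.
Tension rupture (net): A_n = (8.4375 − 1×1.3125)×0.25 = 1.7813 in² (U = 1.0, A_e = A_n). φR_n = 0.75 × 65 × 1.7813 = 86.8 kips.
Block shear: shear path 1×[1.8125+4×4.1875] = 1×18.5625 in, A_gv = 4.6406, A_nv = 1×(18.5625 − 4.5×1.3125)×0.25 = 3.1641 in²; tension to near edge: (2.3125 − 0.5×1.3125)×0.25 = 0.41406 in². R_n = min(0.6×65×3.1641, 0.6×50×4.6406) + 1.0×65×0.41406 = min(123.4, 139.22) + 26.914 = 150.31 kips. φR_n = 0.75 × 150.31 = 112.7 kips.
Governing: min(253.5, 149.0, 86.8, 112.7) = 86.8 kips → net-section rupture.

86.8 kips (net-section rupture governs)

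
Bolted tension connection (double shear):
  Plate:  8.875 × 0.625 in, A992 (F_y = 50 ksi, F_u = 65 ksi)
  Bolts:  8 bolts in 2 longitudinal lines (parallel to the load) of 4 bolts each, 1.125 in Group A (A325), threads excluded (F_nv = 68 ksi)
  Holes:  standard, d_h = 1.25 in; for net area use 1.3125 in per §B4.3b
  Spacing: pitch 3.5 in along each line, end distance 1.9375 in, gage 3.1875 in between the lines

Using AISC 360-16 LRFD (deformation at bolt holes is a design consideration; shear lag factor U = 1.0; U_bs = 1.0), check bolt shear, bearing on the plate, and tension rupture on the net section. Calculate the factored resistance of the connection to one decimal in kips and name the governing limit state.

Bolt shear: A_b = π(1.125)²/4 = 0.99402 in². φR_n = 0.75 × 68 × 0.99402 × 8 × 2 = 811.1 kips.
Bearing (0.625 in plate, F_u = 65 ksi): end bolts L_c = 1.9375 − 1.25/2 = 1.3125, R_n = min(1.2×1.3125×0.625×65, 2.4×1.125×0.625×65) = 63.984 kips/bolt; interior L_c = 3.5 − 1.25 = 2.25, R_n = 109.69 kips/bolt. φR_n = 0.75 × (2×63.984 + 6×109.69) = 589.6 kips.
Tension rupture (net): A_n = (8.875 − 2×1.3125)×0.625 = 3.9063 in² (U = 1.0, A_e = A_n). φR_n = 0.75 × 65 × 3.9063 = 190.4 kips.
Governing: min(811.1, 589.6, 190.4) = 190.4 kips → net-section rupture.

190.4 kips (net-section rupture governs)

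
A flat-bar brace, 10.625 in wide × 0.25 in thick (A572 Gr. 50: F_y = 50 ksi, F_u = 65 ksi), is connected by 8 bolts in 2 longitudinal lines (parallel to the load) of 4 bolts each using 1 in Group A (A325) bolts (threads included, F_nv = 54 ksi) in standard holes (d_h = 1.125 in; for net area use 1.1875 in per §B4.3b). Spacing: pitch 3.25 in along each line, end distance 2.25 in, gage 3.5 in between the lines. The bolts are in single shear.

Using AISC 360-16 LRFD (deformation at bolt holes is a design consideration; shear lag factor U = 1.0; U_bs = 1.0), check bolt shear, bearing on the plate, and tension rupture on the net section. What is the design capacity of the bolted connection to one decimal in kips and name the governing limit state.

Bolt shear: A_b = π(1)²/4 = 0.7854 in². φR_n = 0.75 × 54 × 0.7854 × 8 × 1 = 254.5 kips.
Bearing (0.25 in plate, F_u = 65 ksi): end bolts L_c = 2.25 − 1.125/2 = 1.6875, R_n = min(1.2×1.6875×0.25×65, 2.4×1×0.25×65) = 32.906 kips/bolt; interior L_c = 3.25 − 1.125 = 2.125, R_n = 39 kips/bolt. φR_n = 0.75 × (2×32.906 + 6×39) = 224.9 kips.
Tension rupture (net): A_n = (10.625 − 2×1.1875)×0.25 = 2.0625 in² (U = 1.0, A_e = A_n). φR_n = 0.75 × 65 × 2.0625 = 100.5 kips.
Governing: min(254.5, 224.9, 100.5) = 100.5 kips → net-section rupture.

100.5 kips (net-section rupture governs)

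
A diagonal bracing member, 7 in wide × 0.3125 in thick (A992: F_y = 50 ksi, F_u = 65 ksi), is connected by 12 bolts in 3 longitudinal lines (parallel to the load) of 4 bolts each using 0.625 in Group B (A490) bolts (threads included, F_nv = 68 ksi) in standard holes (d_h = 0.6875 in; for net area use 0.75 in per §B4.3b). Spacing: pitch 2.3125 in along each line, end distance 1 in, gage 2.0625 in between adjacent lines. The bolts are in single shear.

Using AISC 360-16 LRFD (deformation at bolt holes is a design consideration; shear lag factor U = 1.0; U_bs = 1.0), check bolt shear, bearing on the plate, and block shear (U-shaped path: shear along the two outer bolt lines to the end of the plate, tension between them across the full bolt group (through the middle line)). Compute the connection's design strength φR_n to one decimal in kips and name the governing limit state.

Bolt shear: A_b = π(0.625)²/4 = 0.3068 in². φR_n = 0.75 × 68 × 0.3068 × 12 × 1 = 187.8 kips.
Bearing (0.3125 in plate, F_u = 65 ksi): end bolts L_c = 1 − 0.6875/2 = 0.65625, R_n = min(1.2×0.65625×0.3125×65, 2.4×0.625×0.3125×65) = 15.996 kips/bolt; interior L_c = 2.3125 − 0.6875 = 1.625, R_n = 30.469 kips/bolt. φR_n = 0.75 × (3×15.996 + 9×30.469) = 241.7 kips.
Block shear: shear path 2×[1+3×2.3125] = 2×7.9375 in, A_gv = 4.9609, A_nv = 2×(7.9375 − 3.5×0.75)×0.3125 = 3.3203 in²; tension across gage: (4.125 − 2×0.75)×0.3125 = 0.82031 in². R_n = min(0.6×65×3.3203, 0.6×50×4.9609) + 1.0×65×0.82031 = min(129.49, 148.83) + 53.32 = 182.81 kips. φR_n = 0.75 × 182.81 = 137.1 kips.
Governing: min(187.8, 241.7, 137.1) = 137.1 kips → block shear.

137.1 kips (block shear governs)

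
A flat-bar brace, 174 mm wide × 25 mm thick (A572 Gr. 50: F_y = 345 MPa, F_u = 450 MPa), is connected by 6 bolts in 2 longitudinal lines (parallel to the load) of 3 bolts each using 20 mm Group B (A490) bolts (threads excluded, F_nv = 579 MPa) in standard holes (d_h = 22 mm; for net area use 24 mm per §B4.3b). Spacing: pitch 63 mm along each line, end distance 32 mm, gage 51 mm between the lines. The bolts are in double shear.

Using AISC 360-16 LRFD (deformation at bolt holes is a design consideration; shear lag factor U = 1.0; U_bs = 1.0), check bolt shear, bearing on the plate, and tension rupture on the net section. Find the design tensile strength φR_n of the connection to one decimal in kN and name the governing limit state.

Bolt shear: A_b = π(20)²/4 = 314.16 mm². φR_n = 0.75 × 579 × 314.16 × 6 × 2 = 1637.1 kN.
Bearing (25 mm plate, F_u = 450 MPa): end bolts L_c = 32 − 22/2 = 21, R_n = min(1.2×21×25×450, 2.4×20×25×450) = 283.5 kN/bolt; interior L_c = 63 − 22 = 41, R_n = 540 kN/bolt. φR_n = 0.75 × (2×283.5 + 4×540) = 2045.3 kN.
Tension rupture (net): A_n = (174 − 2×24)×25 = 3150 mm² (U = 1.0, A_e = A_n). φR_n = 0.75 × 450 × 3150 = 1063.1 kN.
Governing: min(1637.1, 2045.3, 1063.1) = 1063.1 kN → net-section rupture.

1063.1 kN (net-section rupture governs)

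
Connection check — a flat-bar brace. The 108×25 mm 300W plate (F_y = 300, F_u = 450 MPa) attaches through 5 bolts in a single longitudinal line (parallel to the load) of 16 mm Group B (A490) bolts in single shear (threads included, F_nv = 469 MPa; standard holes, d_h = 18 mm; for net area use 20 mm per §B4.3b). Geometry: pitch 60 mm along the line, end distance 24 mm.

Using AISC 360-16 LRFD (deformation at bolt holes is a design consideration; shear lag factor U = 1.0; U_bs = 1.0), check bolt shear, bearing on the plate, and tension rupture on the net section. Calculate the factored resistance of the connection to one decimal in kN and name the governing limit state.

Bolt shear: A_b = π(16)²/4 = 201.06 mm². φR_n = 0.75 × 469 × 201.06 × 5 × 1 = 353.6 kN.
Bearing (25 mm plate, F_u = 450 MPa): end bolts L_c = 24 − 18/2 = 15, R_n = min(1.2×15×25×450, 2.4×16×25×450) = 202.5 kN/bolt; interior L_c = 60 − 18 = 42, R_n = 432 kN/bolt. φR_n = 0.75 × (1×202.5 + 4×432) = 1447.9 kN.
Tension rupture (net): A_n = (108 − 1×20)×25 = 2200 mm² (U = 1.0, A_e = A_n). φR_n = 0.75 × 450 × 2200 = 742.5 kN.
Governing: min(353.6, 1447.9, 742.5) = 353.6 kN → bolt shear.

353.6 kN (bolt shear governs)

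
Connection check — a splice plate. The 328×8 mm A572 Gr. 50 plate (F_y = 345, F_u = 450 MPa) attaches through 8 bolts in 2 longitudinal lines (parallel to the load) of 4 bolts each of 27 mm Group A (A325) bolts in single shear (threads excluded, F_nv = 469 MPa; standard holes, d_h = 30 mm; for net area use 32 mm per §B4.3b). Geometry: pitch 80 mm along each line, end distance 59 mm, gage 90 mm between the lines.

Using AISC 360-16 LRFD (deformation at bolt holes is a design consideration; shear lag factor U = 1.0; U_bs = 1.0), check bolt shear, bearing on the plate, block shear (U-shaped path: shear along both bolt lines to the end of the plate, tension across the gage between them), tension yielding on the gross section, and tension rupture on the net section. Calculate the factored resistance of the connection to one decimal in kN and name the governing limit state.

Bolt shear: A_b = π(27)²/4 = 572.56 mm². φR_n = 0.75 × 469 × 572.56 × 8 × 1 = 1611.2 kN.
Bearing (8 mm plate, F_u = 450 MPa): end bolts L_c = 59 − 30/2 = 44, R_n = min(1.2×44×8×450, 2.4×27×8×450) = 190.08 kN/bolt; interior L_c = 80 − 30 = 50, R_n = 216 kN/bolt. φR_n = 0.75 × (2×190.08 + 6×216) = 1257.1 kN.
Block shear: shear path 2×[59+3×80] = 2×299 mm, A_gv = 4784, A_nv = 2×(299 − 3.5×32)×8 = 2992 mm²; tension across gage: (90 − 1×32)×8 = 464 mm². R_n = min(0.6×450×2992, 0.6×345×4784) + 1.0×450×464 = min(807.84, 990.29) + 208.8 = 1016.6 kN. φR_n = 0.75 × 1016.6 = 762.5 kN.
Tension yield (gross): A_g = 328×8 = 2624 mm². φR_n = 0.90 × 345 × 2624 = 814.8 kN.
Tension rupture (net): A_n = (328 − 2×32)×8 = 2112 mm² (U = 1.0, A_e = A_n). φR_n = 0.75 × 450 × 2112 = 712.8 kN.
Governing: min(1611.2, 1257.1, 762.5, 814.8, 712.8) = 712.8 kN → net-section rupture.

712.8 kN (net-section rupture governs)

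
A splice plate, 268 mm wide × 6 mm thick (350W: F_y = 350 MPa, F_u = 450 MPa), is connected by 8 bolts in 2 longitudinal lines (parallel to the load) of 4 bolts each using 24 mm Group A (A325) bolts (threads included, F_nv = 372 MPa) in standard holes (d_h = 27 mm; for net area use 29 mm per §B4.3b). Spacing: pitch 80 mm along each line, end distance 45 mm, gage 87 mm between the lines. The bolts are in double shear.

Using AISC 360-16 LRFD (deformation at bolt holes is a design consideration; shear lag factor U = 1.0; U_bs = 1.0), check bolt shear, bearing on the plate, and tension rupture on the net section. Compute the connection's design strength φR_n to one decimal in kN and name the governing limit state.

425.3 kN (net-section rupture governs)

Bolt shear: A_b = π(24)²/4 = 452.39 mm². φR_n = 0.75 × 372 × 452.39 × 8 × 2 = 2019.5 kN.
Bearing (6 mm plate, F_u = 450 MPa): end bolts L_c = 45 − 27/2 = 31.5, R_n = min(1.2×31.5×6×450, 2.4×24×6×450) = 102.06 kN/bolt; interior L_c = 80 − 27 = 53, R_n = 155.52 kN/bolt. φR_n = 0.75 × (2×102.06 + 6×155.52) = 852.9 kN.
Tension rupture (net): A_n = (268 − 2×29)×6 = 1260 mm² (U = 1.0, A_e = A_n). φR_n = 0.75 × 450 × 1260 = 425.3 kN.
Governing: min(2019.5, 852.9, 425.3) = 425.3 kN → net-section rupture.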